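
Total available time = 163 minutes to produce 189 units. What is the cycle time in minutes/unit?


Formula: CT = Available Time / Number of Units
CT = 163 min / 189 units
CT = 0.86 min/unit

0.86 min/unit


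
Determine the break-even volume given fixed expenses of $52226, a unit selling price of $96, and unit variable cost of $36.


Formula: BEQ = Fixed Costs / (Price - Variable Cost)
Contribution margin = $96 - $36 = $60/unit
BEQ = ceil($52226 / $60/unit) = ceil(870.43) = 871 units

871 units


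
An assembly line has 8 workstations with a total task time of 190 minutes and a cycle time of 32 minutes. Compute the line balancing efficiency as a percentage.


Formula: Efficiency = Sum of Task Times / (N_stations * CT) * 100
Total station capacity = 8 stations * 32 min = 256 min
Efficiency = 190 / 256 * 100 = 74.2%

74.2%


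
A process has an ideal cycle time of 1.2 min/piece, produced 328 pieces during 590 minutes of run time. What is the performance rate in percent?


Formula: Performance = (Ideal CT * Total Count) / Run Time * 100
Ideal output time = 1.2 * 328 = 393.6 min
Performance = 393.6 / 590 * 100 = 66.7%

66.7%


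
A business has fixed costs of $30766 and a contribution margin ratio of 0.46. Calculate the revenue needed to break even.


Formula: BER = Fixed Costs / Contribution Margin Ratio
BER = $30766 / 0.46
BER = $66882.61 (to the nearest cent)

$66882.61


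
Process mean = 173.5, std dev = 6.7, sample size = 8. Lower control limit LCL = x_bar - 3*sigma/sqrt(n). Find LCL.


LCL = 173.5 - 3 * 6.7 / sqrt(8)

166.39


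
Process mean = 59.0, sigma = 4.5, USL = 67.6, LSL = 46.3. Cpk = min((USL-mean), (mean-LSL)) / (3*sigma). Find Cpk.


Cpu = (67.6 - 59.0) / (3 * 4.5) = 0.64
Cpl = (59.0 - 46.3) / (3 * 4.5) = 0.94
Cpk = min(0.64, 0.94) = 0.64

0.64


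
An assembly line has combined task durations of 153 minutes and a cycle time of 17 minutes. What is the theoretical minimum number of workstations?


Formula: N_min = ceil(Sum of Task Times / Cycle Time)
N_min = ceil(153 min / 17 min) = ceil(9.0)
N_min = 9 stations

9


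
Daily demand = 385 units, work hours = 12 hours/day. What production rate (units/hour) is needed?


Formula: Production Rate = Daily Demand / Available Hours
Rate = 385 units/day / 12 hours/day
Rate = 32.1 units/hour

32.1 units/hour


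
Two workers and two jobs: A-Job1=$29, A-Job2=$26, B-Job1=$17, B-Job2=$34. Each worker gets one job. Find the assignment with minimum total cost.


Option 1: A->1 + B->2 = $29 + $34 = $63
Option 2: A->2 + B->1 = $26 + $17 = $43
Min cost = min($63, $43) = $43

$43


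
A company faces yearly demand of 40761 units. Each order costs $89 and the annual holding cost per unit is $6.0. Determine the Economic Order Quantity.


Formula: EOQ = sqrt(2 * D * S / H)
Numerator: 2 * 40761 * 89 = 7255458
2DS/H = 7255458 / 6.0 = 1209243.0
EOQ = sqrt(1209243.0) = 1099.7 units

1099.7 units


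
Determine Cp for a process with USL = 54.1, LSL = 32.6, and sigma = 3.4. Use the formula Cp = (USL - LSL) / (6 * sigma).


Cp = (54.1 - 32.6) / (6 * 3.4)

1.05


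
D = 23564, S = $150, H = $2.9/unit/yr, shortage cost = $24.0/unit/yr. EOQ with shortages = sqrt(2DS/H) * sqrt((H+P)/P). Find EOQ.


Formula: EOQ* = sqrt(2DS/H) * sqrt((H+P)/P)
Base EOQ = sqrt(2*23564*150/2.9) = 1561.3 units
Correction = sqrt((2.9+24.0)/24.0) = 1.05869
EOQ* = 1561.3 * 1.05869 = 1652.9 units

1652.9 units


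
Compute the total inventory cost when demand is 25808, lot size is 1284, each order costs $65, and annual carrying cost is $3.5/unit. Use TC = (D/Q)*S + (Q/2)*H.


TC = 25808/1284 * 65 + 1284/2 * 3.5

$3553.48


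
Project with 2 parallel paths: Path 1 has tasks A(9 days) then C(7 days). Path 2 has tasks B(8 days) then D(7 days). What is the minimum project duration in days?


Path 1 = 9 + 7 = 16 days
Path 2 = 8 + 7 = 15 days
Duration = max(16, 15) = 16 days

16 days


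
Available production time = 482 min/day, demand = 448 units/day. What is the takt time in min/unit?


Formula: Takt Time = Available Production Time / Customer Demand
Takt = 482 min/day / 448 units/day
Takt = 1.08 min/unit

1.08 min/unit


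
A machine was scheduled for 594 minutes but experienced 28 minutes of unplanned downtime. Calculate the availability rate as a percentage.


Formula: Availability = (Planned Time - Downtime) / Planned Time * 100
Uptime = 594 - 28 = 566 min
Availability = 566 / 594 * 100 = 95.3%

95.3%


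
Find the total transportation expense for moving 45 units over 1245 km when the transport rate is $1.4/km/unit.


TC = dist * cost * units = 1245 * 1.4 * 45 = $78435.00

$78435.00


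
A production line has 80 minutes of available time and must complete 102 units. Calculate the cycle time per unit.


Formula: CT = Available Time / Number of Units
CT = 80 min / 102 units
CT = 0.78 min/unit

0.78 min/unit


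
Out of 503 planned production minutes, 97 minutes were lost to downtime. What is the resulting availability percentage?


Formula: Availability = (Planned Time - Downtime) / Planned Time * 100
Uptime = 503 - 97 = 406 min
Availability = 406 / 503 * 100 = 80.7%

80.7%


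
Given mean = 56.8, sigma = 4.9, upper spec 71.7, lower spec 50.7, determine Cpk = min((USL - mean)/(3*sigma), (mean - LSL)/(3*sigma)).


Cpu = (71.7 - 56.8) / (3 * 4.9) = 1.01
Cpl = (56.8 - 50.7) / (3 * 4.9) = 0.41
Cpk = min(1.01, 0.41) = 0.41

0.41


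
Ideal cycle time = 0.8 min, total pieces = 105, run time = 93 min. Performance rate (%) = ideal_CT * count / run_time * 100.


Formula: Performance = (Ideal CT * Total Count) / Run Time * 100
Ideal output time = 0.8 * 105 = 84.0 min
Performance = 84.0 / 93 * 100 = 90.3%

90.3%


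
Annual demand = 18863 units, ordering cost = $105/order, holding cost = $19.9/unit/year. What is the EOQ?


Formula: EOQ = sqrt(2 * D * S / H)
Numerator: 2 * 18863 * 105 = 3961230
2DS/H = 3961230 / 19.9 = 199056.8
EOQ = sqrt(199056.8) = 446.2 units

446.2 units


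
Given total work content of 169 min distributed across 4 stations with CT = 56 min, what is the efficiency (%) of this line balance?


Formula: Efficiency = Sum of Task Times / (N_stations * CT) * 100
Total station capacity = 4 stations * 56 min = 224 min
Efficiency = 169 / 224 * 100 = 75.4%

75.4%


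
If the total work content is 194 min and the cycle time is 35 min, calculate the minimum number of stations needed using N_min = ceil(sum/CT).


Formula: N_min = ceil(Sum of Task Times / Cycle Time)
N_min = ceil(194 min / 35 min) = ceil(5.5429)
N_min = 6 stations

6


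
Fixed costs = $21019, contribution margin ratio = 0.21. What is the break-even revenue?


Formula: BER = Fixed Costs / Contribution Margin Ratio
BER = $21019 / 0.21
BER = $100090.48 (to the nearest cent)

$100090.48


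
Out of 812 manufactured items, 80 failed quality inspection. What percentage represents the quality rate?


Formula: Quality Rate = Good Pieces / Total Pieces * 100
Good pieces = 812 - 80 = 732
QR = 732 / 812 * 100 = 90.1%

90.1%


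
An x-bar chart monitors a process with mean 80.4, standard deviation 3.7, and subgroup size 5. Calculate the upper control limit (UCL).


UCL = 80.4 + 3 * 3.7 / sqrt(5)

85.36


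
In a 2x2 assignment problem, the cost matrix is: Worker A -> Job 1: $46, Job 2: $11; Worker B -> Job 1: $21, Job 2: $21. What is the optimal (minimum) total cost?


Option 1: A->1 + B->2 = $46 + $21 = $67
Option 2: A->2 + B->1 = $11 + $21 = $32
Min cost = min($67, $32) = $32

$32


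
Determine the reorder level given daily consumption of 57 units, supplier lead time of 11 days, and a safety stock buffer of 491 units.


Formula: ROP = (Daily Demand * Lead Time) + Safety Stock
Demand during lead time = 57 * 11 = 627 units
ROP = 627 + 491 = 1118 units

1118 units


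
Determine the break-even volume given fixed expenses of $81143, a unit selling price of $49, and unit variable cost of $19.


Formula: BEQ = Fixed Costs / (Price - Variable Cost)
Contribution margin = $49 - $19 = $30/unit
BEQ = ceil($81143 / $30/unit) = ceil(2704.77) = 2705 units

2705 units


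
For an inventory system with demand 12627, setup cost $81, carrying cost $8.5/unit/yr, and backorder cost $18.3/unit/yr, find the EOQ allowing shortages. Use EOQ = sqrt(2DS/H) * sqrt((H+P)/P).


Formula: EOQ* = sqrt(2DS/H) * sqrt((H+P)/P)
Base EOQ = sqrt(2*12627*81/8.5) = 490.57 units
Correction = sqrt((8.5+18.3)/18.3) = 1.21016
EOQ* = 490.57 * 1.21016 = 593.7 units

593.7 units


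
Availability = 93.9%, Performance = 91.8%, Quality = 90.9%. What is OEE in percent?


Formula: OEE = Availability * Performance * Quality / 10000
A * P = 93.9% * 91.8% / 100 = 86.2%
OEE = 86.2% * 90.9% / 100 = 78.4%

78.4%


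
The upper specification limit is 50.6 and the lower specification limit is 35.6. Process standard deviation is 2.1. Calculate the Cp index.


Cp = (50.6 - 35.6) / (6 * 2.1)

1.19


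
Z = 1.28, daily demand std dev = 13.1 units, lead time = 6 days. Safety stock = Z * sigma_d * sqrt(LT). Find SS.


Formula: SS = z * sigma_d * sqrt(LT)
sqrt(LT) = sqrt(6) = 2.4495
SS = 1.28 * 13.1 * 2.4495
SS = 41.1 units

41.1 units


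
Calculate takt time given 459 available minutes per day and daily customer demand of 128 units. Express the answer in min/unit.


Formula: Takt Time = Available Production Time / Customer Demand
Takt = 459 min/day / 128 units/day
Takt = 3.59 min/unit

3.59 min/unit


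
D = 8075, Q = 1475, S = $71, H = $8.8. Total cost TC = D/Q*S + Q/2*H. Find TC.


TC = 8075/1475 * 71 + 1475/2 * 8.8

$6878.69


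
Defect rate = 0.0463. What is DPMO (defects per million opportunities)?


DPMO = defect_rate * 1000000 = 0.0463 * 1000000

46300


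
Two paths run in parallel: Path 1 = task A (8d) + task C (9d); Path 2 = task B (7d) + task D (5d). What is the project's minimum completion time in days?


Path 1 = 8 + 9 = 17 days
Path 2 = 7 + 5 = 12 days
Duration = max(17, 12) = 17 days

17 days


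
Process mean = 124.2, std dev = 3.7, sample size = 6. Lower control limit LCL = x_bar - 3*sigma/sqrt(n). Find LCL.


LCL = 124.2 - 3 * 3.7 / sqrt(6)

119.67


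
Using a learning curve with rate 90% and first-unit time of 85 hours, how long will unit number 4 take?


Formula: T_n = T_1 * (learning_rate)^(log2(n)) where learning_rate = rate/100
Doublings = log2(4) = 2
T_n = 85 * 0.9^2
T_n = 85 * 0.81 = 68.9 hours

68.9 hours


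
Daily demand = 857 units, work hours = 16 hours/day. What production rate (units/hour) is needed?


Formula: Production Rate = Daily Demand / Available Hours
Rate = 857 units/day / 16 hours/day
Rate = 53.6 units/hour

53.6 units/hour


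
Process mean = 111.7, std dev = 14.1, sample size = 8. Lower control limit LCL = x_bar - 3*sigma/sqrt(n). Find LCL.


LCL = 111.7 - 3 * 14.1 / sqrt(8)

96.74


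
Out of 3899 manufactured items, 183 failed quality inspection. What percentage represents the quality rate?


Formula: Quality Rate = Good Pieces / Total Pieces * 100
Good pieces = 3899 - 183 = 3716
QR = 3716 / 3899 * 100 = 95.3%

95.3%


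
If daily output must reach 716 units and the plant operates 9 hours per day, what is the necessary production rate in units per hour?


Formula: Production Rate = Daily Demand / Available Hours
Rate = 716 units/day / 9 hours/day
Rate = 79.6 units/hour

79.6 units/hour


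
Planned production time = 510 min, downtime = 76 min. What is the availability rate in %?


Formula: Availability = (Planned Time - Downtime) / Planned Time * 100
Uptime = 510 - 76 = 434 min
Availability = 434 / 510 * 100 = 85.1%

85.1%


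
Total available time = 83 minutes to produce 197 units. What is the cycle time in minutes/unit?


Formula: CT = Available Time / Number of Units
CT = 83 min / 197 units
CT = 0.42 min/unit

0.42 min/unit


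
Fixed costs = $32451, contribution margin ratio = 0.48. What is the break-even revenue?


Formula: BER = Fixed Costs / Contribution Margin Ratio
BER = $32451 / 0.48
BER = $67606.25 (to the nearest cent)

$67606.25


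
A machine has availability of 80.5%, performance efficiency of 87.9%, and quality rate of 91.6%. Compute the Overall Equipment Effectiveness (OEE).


Formula: OEE = Availability * Performance * Quality / 10000
A * P = 80.5% * 87.9% / 100 = 70.76%
OEE = 70.76% * 91.6% / 100 = 64.8%

64.8%


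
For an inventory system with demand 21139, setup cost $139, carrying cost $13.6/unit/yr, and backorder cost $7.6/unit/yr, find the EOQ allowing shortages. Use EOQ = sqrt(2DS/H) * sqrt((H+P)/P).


Formula: EOQ* = sqrt(2DS/H) * sqrt((H+P)/P)
Base EOQ = sqrt(2*21139*139/13.6) = 657.35 units
Correction = sqrt((13.6+7.6)/7.6) = 1.67017
EOQ* = 657.35 * 1.67017 = 1097.9 units

1097.9 units


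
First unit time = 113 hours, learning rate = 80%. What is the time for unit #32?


Formula: T_n = T_1 * (learning_rate)^(log2(n)) where learning_rate = rate/100
Doublings = log2(32) = 5
T_n = 113 * 0.8^5
T_n = 113 * 0.3277 = 37.0 hours

37.0 hours


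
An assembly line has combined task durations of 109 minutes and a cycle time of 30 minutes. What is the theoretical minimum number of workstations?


Formula: N_min = ceil(Sum of Task Times / Cycle Time)
N_min = ceil(109 min / 30 min) = ceil(3.6333)
N_min = 4 stations

4


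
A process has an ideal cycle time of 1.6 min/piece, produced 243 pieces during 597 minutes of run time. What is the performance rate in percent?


Formula: Performance = (Ideal CT * Total Count) / Run Time * 100
Ideal output time = 1.6 * 243 = 388.8 min
Performance = 388.8 / 597 * 100 = 65.1%

65.1%


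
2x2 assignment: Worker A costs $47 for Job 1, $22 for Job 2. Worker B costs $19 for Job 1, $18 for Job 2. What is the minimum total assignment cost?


Option 1: A->1 + B->2 = $47 + $18 = $65
Option 2: A->2 + B->1 = $22 + $19 = $41
Min cost = min($65, $41) = $41

$41


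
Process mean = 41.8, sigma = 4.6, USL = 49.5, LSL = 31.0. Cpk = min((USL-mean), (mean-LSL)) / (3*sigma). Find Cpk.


Cpu = (49.5 - 41.8) / (3 * 4.6) = 0.56
Cpl = (41.8 - 31.0) / (3 * 4.6) = 0.78
Cpk = min(0.56, 0.78) = 0.56

0.56


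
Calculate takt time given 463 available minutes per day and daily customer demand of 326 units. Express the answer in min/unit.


Formula: Takt Time = Available Production Time / Customer Demand
Takt = 463 min/day / 326 units/day
Takt = 1.42 min/unit

1.42 min/unit


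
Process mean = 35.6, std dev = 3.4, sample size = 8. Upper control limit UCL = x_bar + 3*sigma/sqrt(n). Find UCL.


UCL = 35.6 + 3 * 3.4 / sqrt(8)

39.21


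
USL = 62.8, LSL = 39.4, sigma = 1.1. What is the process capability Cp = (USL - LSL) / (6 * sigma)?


Cp = (62.8 - 39.4) / (6 * 1.1)

3.55


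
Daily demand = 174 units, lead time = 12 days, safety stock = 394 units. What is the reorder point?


Formula: ROP = (Daily Demand * Lead Time) + Safety Stock
Demand during lead time = 174 * 12 = 2088 units
ROP = 2088 + 394 = 2482 units

2482 units


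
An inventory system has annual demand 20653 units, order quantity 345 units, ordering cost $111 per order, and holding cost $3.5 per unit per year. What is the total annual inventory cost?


TC = 20653/345 * 111 + 345/2 * 3.5

$7248.63


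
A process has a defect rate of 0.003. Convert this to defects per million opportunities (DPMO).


DPMO = defect_rate * 1000000 = 0.003 * 1000000

3000


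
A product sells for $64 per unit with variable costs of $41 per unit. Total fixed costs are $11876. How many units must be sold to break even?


Formula: BEQ = Fixed Costs / (Price - Variable Cost)
Contribution margin = $64 - $41 = $23/unit
BEQ = ceil($11876 / $23/unit) = ceil(516.35) = 517 units

517 units


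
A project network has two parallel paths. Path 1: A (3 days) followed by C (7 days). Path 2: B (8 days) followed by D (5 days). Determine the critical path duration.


Path 1 = 3 + 7 = 10 days
Path 2 = 8 + 5 = 13 days
Duration = max(10, 13) = 13 days

13 days


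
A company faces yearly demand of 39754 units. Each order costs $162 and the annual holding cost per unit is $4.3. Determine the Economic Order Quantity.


Formula: EOQ = sqrt(2 * D * S / H)
Numerator: 2 * 39754 * 162 = 12880296
2DS/H = 12880296 / 4.3 = 2995417.7
EOQ = sqrt(2995417.7) = 1730.7 units

1730.7 units


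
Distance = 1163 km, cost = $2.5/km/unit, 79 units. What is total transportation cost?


TC = dist * cost * units = 1163 * 2.5 * 79 = $229692.50

$229692.50


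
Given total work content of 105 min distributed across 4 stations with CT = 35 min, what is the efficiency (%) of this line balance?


Formula: Efficiency = Sum of Task Times / (N_stations * CT) * 100
Total station capacity = 4 stations * 35 min = 140 min
Efficiency = 105 / 140 * 100 = 75.0%

75.0%


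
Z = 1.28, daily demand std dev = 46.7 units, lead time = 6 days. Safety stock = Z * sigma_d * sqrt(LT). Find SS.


Formula: SS = z * sigma_d * sqrt(LT)
sqrt(LT) = sqrt(6) = 2.4495
SS = 1.28 * 46.7 * 2.4495
SS = 146.4 units

146.4 units


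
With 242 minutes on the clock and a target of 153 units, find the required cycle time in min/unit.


Formula: CT = Available Time / Number of Units
CT = 242 min / 153 units
CT = 1.58 min/unit

1.58 min/unit


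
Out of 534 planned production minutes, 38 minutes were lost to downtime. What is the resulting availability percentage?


Formula: Availability = (Planned Time - Downtime) / Planned Time * 100
Uptime = 534 - 38 = 496 min
Availability = 496 / 534 * 100 = 92.9%

92.9%


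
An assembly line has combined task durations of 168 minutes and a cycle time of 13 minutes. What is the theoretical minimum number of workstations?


Formula: N_min = ceil(Sum of Task Times / Cycle Time)
N_min = ceil(168 min / 13 min) = ceil(12.9231)
N_min = 13 stations

13


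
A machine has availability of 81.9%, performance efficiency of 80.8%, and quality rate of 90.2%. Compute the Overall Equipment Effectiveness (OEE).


Formula: OEE = Availability * Performance * Quality / 10000
A * P = 81.9% * 80.8% / 100 = 66.18%
OEE = 66.18% * 90.2% / 100 = 59.7%

59.7%


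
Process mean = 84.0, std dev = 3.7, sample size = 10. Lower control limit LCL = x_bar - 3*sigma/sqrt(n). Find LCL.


LCL = 84.0 - 3 * 3.7 / sqrt(10)

80.49


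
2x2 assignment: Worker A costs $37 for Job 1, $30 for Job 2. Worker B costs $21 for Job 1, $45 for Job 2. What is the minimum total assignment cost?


Option 1: A->1 + B->2 = $37 + $45 = $82
Option 2: A->2 + B->1 = $30 + $21 = $51
Min cost = min($82, $51) = $51

$51


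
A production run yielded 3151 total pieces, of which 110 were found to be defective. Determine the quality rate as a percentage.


Formula: Quality Rate = Good Pieces / Total Pieces * 100
Good pieces = 3151 - 110 = 3041
QR = 3041 / 3151 * 100 = 96.5%

96.5%


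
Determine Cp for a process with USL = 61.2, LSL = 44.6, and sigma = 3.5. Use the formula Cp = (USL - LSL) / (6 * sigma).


Cp = (61.2 - 44.6) / (6 * 3.5)

0.79


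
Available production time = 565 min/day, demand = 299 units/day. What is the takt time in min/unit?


Formula: Takt Time = Available Production Time / Customer Demand
Takt = 565 min/day / 299 units/day
Takt = 1.89 min/unit

1.89 min/unit


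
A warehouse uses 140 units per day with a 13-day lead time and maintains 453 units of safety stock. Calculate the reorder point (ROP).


Formula: ROP = (Daily Demand * Lead Time) + Safety Stock
Demand during lead time = 140 * 13 = 1820 units
ROP = 1820 + 453 = 2273 units

2273 units


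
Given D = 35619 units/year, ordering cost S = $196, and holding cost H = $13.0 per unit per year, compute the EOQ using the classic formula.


Formula: EOQ = sqrt(2 * D * S / H)
Numerator: 2 * 35619 * 196 = 13962648
2DS/H = 13962648 / 13.0 = 1074049.8
EOQ = sqrt(1074049.8) = 1036.4 units

1036.4 units


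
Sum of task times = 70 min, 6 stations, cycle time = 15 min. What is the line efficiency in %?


Formula: Efficiency = Sum of Task Times / (N_stations * CT) * 100
Total station capacity = 6 stations * 15 min = 90 min
Efficiency = 70 / 90 * 100 = 77.8%

77.8%


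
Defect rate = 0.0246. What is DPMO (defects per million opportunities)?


DPMO = defect_rate * 1000000 = 0.0246 * 1000000

24600


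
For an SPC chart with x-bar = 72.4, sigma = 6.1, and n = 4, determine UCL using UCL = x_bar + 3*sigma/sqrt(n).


UCL = 72.4 + 3 * 6.1 / sqrt(4)

81.55


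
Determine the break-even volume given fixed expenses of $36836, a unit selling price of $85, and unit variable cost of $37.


Formula: BEQ = Fixed Costs / (Price - Variable Cost)
Contribution margin = $85 - $37 = $48/unit
BEQ = ceil($36836 / $48/unit) = ceil(767.42) = 768 units

768 units


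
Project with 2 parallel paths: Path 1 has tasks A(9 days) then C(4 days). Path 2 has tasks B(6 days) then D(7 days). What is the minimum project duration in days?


Path 1 = 9 + 4 = 13 days
Path 2 = 6 + 7 = 13 days
Duration = max(13, 13) = 13 days

13 days


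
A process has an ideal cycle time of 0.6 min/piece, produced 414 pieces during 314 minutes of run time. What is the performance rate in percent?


Formula: Performance = (Ideal CT * Total Count) / Run Time * 100
Ideal output time = 0.6 * 414 = 248.4 min
Performance = 248.4 / 314 * 100 = 79.1%

79.1%


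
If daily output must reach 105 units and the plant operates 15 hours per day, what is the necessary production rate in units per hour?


Formula: Production Rate = Daily Demand / Available Hours
Rate = 105 units/day / 15 hours/day
Rate = 7.0 units/hour

7.0 units/hour


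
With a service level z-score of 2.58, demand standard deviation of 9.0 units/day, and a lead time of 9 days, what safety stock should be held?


Formula: SS = z * sigma_d * sqrt(LT)
sqrt(LT) = sqrt(9) = 3.0
SS = 2.58 * 9.0 * 3.0
SS = 69.7 units

69.7 units


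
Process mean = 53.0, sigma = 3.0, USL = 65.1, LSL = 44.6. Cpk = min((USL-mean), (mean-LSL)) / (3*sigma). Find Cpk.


Cpu = (65.1 - 53.0) / (3 * 3.0) = 1.34
Cpl = (53.0 - 44.6) / (3 * 3.0) = 0.93
Cpk = min(1.34, 0.93) = 0.93

0.93


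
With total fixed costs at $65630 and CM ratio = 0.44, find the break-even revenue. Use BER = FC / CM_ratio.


Formula: BER = Fixed Costs / Contribution Margin Ratio
BER = $65630 / 0.44
BER = $149159.09 (to the nearest cent)

$149159.09


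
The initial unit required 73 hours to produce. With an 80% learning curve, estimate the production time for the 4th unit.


Formula: T_n = T_1 * (learning_rate)^(log2(n)) where learning_rate = rate/100
Doublings = log2(4) = 2
T_n = 73 * 0.8^2
T_n = 73 * 0.64 = 46.7 hours

46.7 hours


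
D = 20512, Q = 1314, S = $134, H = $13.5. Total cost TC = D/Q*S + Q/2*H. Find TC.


TC = 20512/1314 * 134 + 1314/2 * 13.5

$10961.29


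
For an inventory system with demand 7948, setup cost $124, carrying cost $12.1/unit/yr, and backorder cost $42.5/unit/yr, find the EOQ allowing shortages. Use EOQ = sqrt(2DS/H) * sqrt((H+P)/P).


Formula: EOQ* = sqrt(2DS/H) * sqrt((H+P)/P)
Base EOQ = sqrt(2*7948*124/12.1) = 403.61 units
Correction = sqrt((12.1+42.5)/42.5) = 1.13345
EOQ* = 403.61 * 1.13345 = 457.5 units

457.5 units


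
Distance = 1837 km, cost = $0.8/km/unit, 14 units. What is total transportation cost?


TC = dist * cost * units = 1837 * 0.8 * 14 = $20574.40

$20574.40


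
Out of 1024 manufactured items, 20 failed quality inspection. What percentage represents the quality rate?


Formula: Quality Rate = Good Pieces / Total Pieces * 100
Good pieces = 1024 - 20 = 1004
QR = 1004 / 1024 * 100 = 98.0%

98.0%


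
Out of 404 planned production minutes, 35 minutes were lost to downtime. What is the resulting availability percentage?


Formula: Availability = (Planned Time - Downtime) / Planned Time * 100
Uptime = 404 - 35 = 369 min
Availability = 369 / 404 * 100 = 91.3%

91.3%


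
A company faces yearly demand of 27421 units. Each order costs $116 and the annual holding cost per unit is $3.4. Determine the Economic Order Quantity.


Formula: EOQ = sqrt(2 * D * S / H)
Numerator: 2 * 27421 * 116 = 6361672
2DS/H = 6361672 / 3.4 = 1871080.0
EOQ = sqrt(1871080.0) = 1367.9 units

1367.9 units


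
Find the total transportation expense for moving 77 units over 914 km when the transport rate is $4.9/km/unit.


TC = dist * cost * units = 914 * 4.9 * 77 = $344852.20

$344852.20


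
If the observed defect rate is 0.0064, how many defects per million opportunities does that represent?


DPMO = defect_rate * 1000000 = 0.0064 * 1000000

6400


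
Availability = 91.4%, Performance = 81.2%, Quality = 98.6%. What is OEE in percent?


Formula: OEE = Availability * Performance * Quality / 10000
A * P = 91.4% * 81.2% / 100 = 74.22%
OEE = 74.22% * 98.6% / 100 = 73.2%

73.2%


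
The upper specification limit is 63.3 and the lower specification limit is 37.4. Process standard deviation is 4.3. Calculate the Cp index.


Cp = (63.3 - 37.4) / (6 * 4.3)

1.0


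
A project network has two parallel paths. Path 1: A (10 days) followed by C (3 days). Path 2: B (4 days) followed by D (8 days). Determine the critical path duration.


Path 1 = 10 + 3 = 13 days
Path 2 = 4 + 8 = 12 days
Duration = max(13, 12) = 13 days

13 days


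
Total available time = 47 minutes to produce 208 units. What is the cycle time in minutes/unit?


Formula: CT = Available Time / Number of Units
CT = 47 min / 208 units
CT = 0.23 min/unit

0.23 min/unit


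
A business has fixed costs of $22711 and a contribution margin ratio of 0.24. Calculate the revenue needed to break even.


Formula: BER = Fixed Costs / Contribution Margin Ratio
BER = $22711 / 0.24
BER = $94629.17 (to the nearest cent)

$94629.17


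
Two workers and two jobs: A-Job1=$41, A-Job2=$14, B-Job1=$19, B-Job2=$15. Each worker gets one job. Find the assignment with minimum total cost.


Option 1: A->1 + B->2 = $41 + $15 = $56
Option 2: A->2 + B->1 = $14 + $19 = $33
Min cost = min($56, $33) = $33

$33


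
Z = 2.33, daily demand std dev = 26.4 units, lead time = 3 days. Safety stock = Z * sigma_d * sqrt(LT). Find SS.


Formula: SS = z * sigma_d * sqrt(LT)
sqrt(LT) = sqrt(3) = 1.7321
SS = 2.33 * 26.4 * 1.7321
SS = 106.5 units

106.5 units


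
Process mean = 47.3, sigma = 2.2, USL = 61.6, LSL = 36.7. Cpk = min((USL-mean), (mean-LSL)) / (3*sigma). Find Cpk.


Cpu = (61.6 - 47.3) / (3 * 2.2) = 2.17
Cpl = (47.3 - 36.7) / (3 * 2.2) = 1.61
Cpk = min(2.17, 1.61) = 1.61

1.61


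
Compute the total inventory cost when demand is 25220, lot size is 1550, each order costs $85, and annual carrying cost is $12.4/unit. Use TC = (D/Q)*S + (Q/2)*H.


TC = 25220/1550 * 85 + 1550/2 * 12.4

$10993.03


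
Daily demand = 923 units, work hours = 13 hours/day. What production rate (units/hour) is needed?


Formula: Production Rate = Daily Demand / Available Hours
Rate = 923 units/day / 13 hours/day
Rate = 71.0 units/hour

71.0 units/hour


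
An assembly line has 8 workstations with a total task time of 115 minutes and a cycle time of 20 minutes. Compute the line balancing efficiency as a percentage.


Formula: Efficiency = Sum of Task Times / (N_stations * CT) * 100
Total station capacity = 8 stations * 20 min = 160 min
Efficiency = 115 / 160 * 100 = 71.9%

71.9%


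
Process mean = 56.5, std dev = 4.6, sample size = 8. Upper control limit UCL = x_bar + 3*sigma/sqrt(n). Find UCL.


UCL = 56.5 + 3 * 4.6 / sqrt(8)

61.38


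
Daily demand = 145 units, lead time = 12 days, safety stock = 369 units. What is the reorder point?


Formula: ROP = (Daily Demand * Lead Time) + Safety Stock
Demand during lead time = 145 * 12 = 1740 units
ROP = 1740 + 369 = 2109 units

2109 units


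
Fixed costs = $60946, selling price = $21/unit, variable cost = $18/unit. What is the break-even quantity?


Formula: BEQ = Fixed Costs / (Price - Variable Cost)
Contribution margin = $21 - $18 = $3/unit
BEQ = ceil($60946 / $3/unit) = ceil(20315.33) = 20316 units

20316 units


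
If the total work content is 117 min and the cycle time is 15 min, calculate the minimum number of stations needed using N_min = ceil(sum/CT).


Formula: N_min = ceil(Sum of Task Times / Cycle Time)
N_min = ceil(117 min / 15 min) = ceil(7.8)
N_min = 8 stations

8


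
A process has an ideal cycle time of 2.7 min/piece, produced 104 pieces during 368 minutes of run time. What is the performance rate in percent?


Formula: Performance = (Ideal CT * Total Count) / Run Time * 100
Ideal output time = 2.7 * 104 = 280.8 min
Performance = 280.8 / 368 * 100 = 76.3%

76.3%


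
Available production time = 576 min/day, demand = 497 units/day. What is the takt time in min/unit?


Formula: Takt Time = Available Production Time / Customer Demand
Takt = 576 min/day / 497 units/day
Takt = 1.16 min/unit

1.16 min/unit


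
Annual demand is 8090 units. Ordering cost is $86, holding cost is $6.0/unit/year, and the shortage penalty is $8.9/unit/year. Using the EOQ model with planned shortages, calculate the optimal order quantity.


Formula: EOQ* = sqrt(2DS/H) * sqrt((H+P)/P)
Base EOQ = sqrt(2*8090*86/6.0) = 481.57 units
Correction = sqrt((6.0+8.9)/8.9) = 1.29389
EOQ* = 481.57 * 1.29389 = 623.1 units

623.1 units


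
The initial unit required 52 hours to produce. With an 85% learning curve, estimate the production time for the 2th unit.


Formula: T_n = T_1 * (learning_rate)^(log2(n)) where learning_rate = rate/100
Doublings = log2(2) = 1
T_n = 52 * 0.85^1
T_n = 52 * 0.85 = 44.2 hours

44.2 hours


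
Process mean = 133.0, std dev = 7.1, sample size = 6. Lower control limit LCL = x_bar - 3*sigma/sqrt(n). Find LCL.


LCL = 133.0 - 3 * 7.1 / sqrt(6)

124.3


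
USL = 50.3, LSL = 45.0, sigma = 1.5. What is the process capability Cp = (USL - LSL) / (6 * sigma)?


Cp = (50.3 - 45.0) / (6 * 1.5)

0.59


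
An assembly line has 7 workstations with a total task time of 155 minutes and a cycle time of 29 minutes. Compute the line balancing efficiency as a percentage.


Formula: Efficiency = Sum of Task Times / (N_stations * CT) * 100
Total station capacity = 7 stations * 29 min = 203 min
Efficiency = 155 / 203 * 100 = 76.4%

76.4%


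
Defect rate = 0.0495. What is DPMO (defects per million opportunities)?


DPMO = defect_rate * 1000000 = 0.0495 * 1000000

49500


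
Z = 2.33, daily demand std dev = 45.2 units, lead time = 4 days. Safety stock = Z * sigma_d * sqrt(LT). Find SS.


Formula: SS = z * sigma_d * sqrt(LT)
sqrt(LT) = sqrt(4) = 2.0
SS = 2.33 * 45.2 * 2.0
SS = 210.6 units

210.6 units


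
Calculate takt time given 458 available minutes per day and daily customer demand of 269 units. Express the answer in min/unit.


Formula: Takt Time = Available Production Time / Customer Demand
Takt = 458 min/day / 269 units/day
Takt = 1.7 min/unit

1.7 min/unit


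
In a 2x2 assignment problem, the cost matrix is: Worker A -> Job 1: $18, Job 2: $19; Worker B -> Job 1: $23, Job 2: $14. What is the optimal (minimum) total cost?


Option 1: A->1 + B->2 = $18 + $14 = $32
Option 2: A->2 + B->1 = $19 + $23 = $42
Min cost = min($32, $42) = $32

$32


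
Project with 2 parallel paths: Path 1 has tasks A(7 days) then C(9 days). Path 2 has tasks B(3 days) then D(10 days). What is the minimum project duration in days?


Path 1 = 7 + 9 = 16 days
Path 2 = 3 + 10 = 13 days
Duration = max(16, 13) = 16 days

16 days


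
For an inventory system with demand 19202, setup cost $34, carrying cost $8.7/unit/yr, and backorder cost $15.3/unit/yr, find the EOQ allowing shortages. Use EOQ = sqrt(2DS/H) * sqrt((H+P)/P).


Formula: EOQ* = sqrt(2DS/H) * sqrt((H+P)/P)
Base EOQ = sqrt(2*19202*34/8.7) = 387.41 units
Correction = sqrt((8.7+15.3)/15.3) = 1.25245
EOQ* = 387.41 * 1.25245 = 485.2 units

485.2 units


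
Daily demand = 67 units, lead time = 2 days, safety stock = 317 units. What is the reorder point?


Formula: ROP = (Daily Demand * Lead Time) + Safety Stock
Demand during lead time = 67 * 2 = 134 units
ROP = 134 + 317 = 451 units

451 units


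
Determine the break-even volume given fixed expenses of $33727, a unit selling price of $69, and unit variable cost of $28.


Formula: BEQ = Fixed Costs / (Price - Variable Cost)
Contribution margin = $69 - $28 = $41/unit
BEQ = ceil($33727 / $41/unit) = ceil(822.61) = 823 units

823 units


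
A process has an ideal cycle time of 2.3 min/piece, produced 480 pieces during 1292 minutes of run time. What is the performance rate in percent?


Formula: Performance = (Ideal CT * Total Count) / Run Time * 100
Ideal output time = 2.3 * 480 = 1104.0 min
Performance = 1104.0 / 1292 * 100 = 85.4%

85.4%


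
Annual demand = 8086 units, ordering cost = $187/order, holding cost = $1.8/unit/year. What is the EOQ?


Formula: EOQ = sqrt(2 * D * S / H)
Numerator: 2 * 8086 * 187 = 3024164
2DS/H = 3024164 / 1.8 = 1680091.1
EOQ = sqrt(1680091.1) = 1296.2 units

1296.2 units


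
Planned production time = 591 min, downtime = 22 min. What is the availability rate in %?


Formula: Availability = (Planned Time - Downtime) / Planned Time * 100
Uptime = 591 - 22 = 569 min
Availability = 569 / 591 * 100 = 96.3%

96.3%


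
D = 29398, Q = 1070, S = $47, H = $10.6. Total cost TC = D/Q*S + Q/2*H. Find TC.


TC = 29398/1070 * 47 + 1070/2 * 10.6

$6962.31


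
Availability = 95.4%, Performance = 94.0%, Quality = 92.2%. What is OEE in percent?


Formula: OEE = Availability * Performance * Quality / 10000
A * P = 95.4% * 94.0% / 100 = 89.68%
OEE = 89.68% * 92.2% / 100 = 82.7%

82.7%


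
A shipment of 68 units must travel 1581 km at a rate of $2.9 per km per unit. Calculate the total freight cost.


TC = dist * cost * units = 1581 * 2.9 * 68 = $311773.20

$311773.20


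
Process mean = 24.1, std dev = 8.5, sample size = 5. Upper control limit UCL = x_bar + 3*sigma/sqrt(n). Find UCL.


UCL = 24.1 + 3 * 8.5 / sqrt(5)

35.5


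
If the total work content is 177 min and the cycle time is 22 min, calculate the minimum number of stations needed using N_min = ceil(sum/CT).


Formula: N_min = ceil(Sum of Task Times / Cycle Time)
N_min = ceil(177 min / 22 min) = ceil(8.0455)
N_min = 9 stations

9


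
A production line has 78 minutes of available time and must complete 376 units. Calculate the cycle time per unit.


Formula: CT = Available Time / Number of Units
CT = 78 min / 376 units
CT = 0.21 min/unit

0.21 min/unit


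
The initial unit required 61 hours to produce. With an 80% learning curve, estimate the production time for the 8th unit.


Formula: T_n = T_1 * (learning_rate)^(log2(n)) where learning_rate = rate/100
Doublings = log2(8) = 3
T_n = 61 * 0.8^3
T_n = 61 * 0.512 = 31.2 hours

31.2 hours


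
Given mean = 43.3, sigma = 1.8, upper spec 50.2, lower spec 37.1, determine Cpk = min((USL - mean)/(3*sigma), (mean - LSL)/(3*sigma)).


Cpu = (50.2 - 43.3) / (3 * 1.8) = 1.28
Cpl = (43.3 - 37.1) / (3 * 1.8) = 1.15
Cpk = min(1.28, 1.15) = 1.15

1.15


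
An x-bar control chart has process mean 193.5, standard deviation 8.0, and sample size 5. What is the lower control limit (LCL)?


LCL = 193.5 - 3 * 8.0 / sqrt(5)

182.77


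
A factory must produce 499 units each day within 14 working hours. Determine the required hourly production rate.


Formula: Production Rate = Daily Demand / Available Hours
Rate = 499 units/day / 14 hours/day
Rate = 35.6 units/hour

35.6 units/hour


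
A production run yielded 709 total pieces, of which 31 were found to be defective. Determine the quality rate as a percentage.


Formula: Quality Rate = Good Pieces / Total Pieces * 100
Good pieces = 709 - 31 = 678
QR = 678 / 709 * 100 = 95.6%

95.6%


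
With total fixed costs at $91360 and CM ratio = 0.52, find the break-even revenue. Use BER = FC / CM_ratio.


Formula: BER = Fixed Costs / Contribution Margin Ratio
BER = $91360 / 0.52
BER = $175692.31 (to the nearest cent)

$175692.31


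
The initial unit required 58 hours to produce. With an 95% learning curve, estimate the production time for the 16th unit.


Formula: T_n = T_1 * (learning_rate)^(log2(n)) where learning_rate = rate/100
Doublings = log2(16) = 4
T_n = 58 * 0.95^4
T_n = 58 * 0.8145 = 47.2 hours

47.2 hours


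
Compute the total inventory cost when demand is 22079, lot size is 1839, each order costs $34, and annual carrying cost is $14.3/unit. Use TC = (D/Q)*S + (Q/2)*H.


TC = 22079/1839 * 34 + 1839/2 * 14.3

$13557.05


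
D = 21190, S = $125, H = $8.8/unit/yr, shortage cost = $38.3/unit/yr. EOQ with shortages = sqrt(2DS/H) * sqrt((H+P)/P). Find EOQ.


Formula: EOQ* = sqrt(2DS/H) * sqrt((H+P)/P)
Base EOQ = sqrt(2*21190*125/8.8) = 775.88 units
Correction = sqrt((8.8+38.3)/38.3) = 1.10895
EOQ* = 775.88 * 1.10895 = 860.4 units

860.4 units


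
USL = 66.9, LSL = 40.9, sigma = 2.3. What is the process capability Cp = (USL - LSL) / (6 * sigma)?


Cp = (66.9 - 40.9) / (6 * 2.3)

1.88


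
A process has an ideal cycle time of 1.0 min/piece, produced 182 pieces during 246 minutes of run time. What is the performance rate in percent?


Formula: Performance = (Ideal CT * Total Count) / Run Time * 100
Ideal output time = 1.0 * 182 = 182.0 min
Performance = 182.0 / 246 * 100 = 74.0%

74.0%


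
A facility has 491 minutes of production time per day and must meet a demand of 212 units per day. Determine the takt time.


Formula: Takt Time = Available Production Time / Customer Demand
Takt = 491 min/day / 212 units/day
Takt = 2.32 min/unit

2.32 min/unit


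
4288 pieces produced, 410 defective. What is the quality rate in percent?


Formula: Quality Rate = Good Pieces / Total Pieces * 100
Good pieces = 4288 - 410 = 3878
QR = 3878 / 4288 * 100 = 90.4%

90.4%


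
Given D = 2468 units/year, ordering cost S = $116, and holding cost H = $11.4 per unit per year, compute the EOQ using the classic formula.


Formula: EOQ = sqrt(2 * D * S / H)
Numerator: 2 * 2468 * 116 = 572576
2DS/H = 572576 / 11.4 = 50226.0
EOQ = sqrt(50226.0) = 224.1 units

224.1 units


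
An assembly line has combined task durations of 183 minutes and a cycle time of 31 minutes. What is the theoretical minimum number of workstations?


Formula: N_min = ceil(Sum of Task Times / Cycle Time)
N_min = ceil(183 min / 31 min) = ceil(5.9032)
N_min = 6 stations

6


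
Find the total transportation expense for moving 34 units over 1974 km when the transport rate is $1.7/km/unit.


TC = dist * cost * units = 1974 * 1.7 * 34 = $114097.20

$114097.20


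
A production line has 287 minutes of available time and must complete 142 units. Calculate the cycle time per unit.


Formula: CT = Available Time / Number of Units
CT = 287 min / 142 units
CT = 2.02 min/unit

2.02 min/unit


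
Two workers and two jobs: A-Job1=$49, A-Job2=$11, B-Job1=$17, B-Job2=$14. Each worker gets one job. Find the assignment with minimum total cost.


Option 1: A->1 + B->2 = $49 + $14 = $63
Option 2: A->2 + B->1 = $11 + $17 = $28
Min cost = min($63, $28) = $28

$28


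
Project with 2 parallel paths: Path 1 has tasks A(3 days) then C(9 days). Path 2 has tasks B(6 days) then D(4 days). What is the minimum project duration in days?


Path 1 = 3 + 9 = 12 days
Path 2 = 6 + 4 = 10 days
Duration = max(12, 10) = 12 days

12 days


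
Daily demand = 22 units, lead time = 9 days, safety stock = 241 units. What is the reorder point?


Formula: ROP = (Daily Demand * Lead Time) + Safety Stock
Demand during lead time = 22 * 9 = 198 units
ROP = 198 + 241 = 439 units

439 units


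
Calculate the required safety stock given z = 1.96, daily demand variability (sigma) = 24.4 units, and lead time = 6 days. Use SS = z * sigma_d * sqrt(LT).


Formula: SS = z * sigma_d * sqrt(LT)
sqrt(LT) = sqrt(6) = 2.4495
SS = 1.96 * 24.4 * 2.4495
SS = 117.1 units

117.1 units
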